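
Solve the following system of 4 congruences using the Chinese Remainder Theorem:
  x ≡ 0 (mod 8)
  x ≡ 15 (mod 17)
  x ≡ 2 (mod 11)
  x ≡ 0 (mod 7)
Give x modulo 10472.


Product of moduli M = 8 · 17 · 11 · 7 = 10472.
Merge one congruence at a time:
  Start: x ≡ 0 (mod 8).
  Combine with x ≡ 15 (mod 17); new modulus lcm = 136.
    Write x = 0 + 8·t and substitute into x ≡ 15 (mod 17): 8·t ≡ 15 − 0 = 15 (mod 17).
    The inverse of 8 mod 17 is 15 (since 8·15 = 120 = 7·17 + 1), so t ≡ 15·15 = 225 ≡ 4 (mod 17).
    Then x = 0 + 8·4 = 32, valid modulo lcm(8, 17) = 136: x ≡ 32 (mod 136).
  Combine with x ≡ 2 (mod 11); new modulus lcm = 1496.
    Write x = 32 + 136·t and substitute into x ≡ 2 (mod 11): 136·t ≡ 2 − 32 = -30 (mod 11).
    Reduce coefficients mod 11: 4·t ≡ 3 (mod 11).
    The inverse of 4 mod 11 is 3 (since 4·3 = 12 = 1·11 + 1), so t ≡ 3·3 = 9 ≡ 9 (mod 11).
    Then x = 32 + 136·9 = 1256, valid modulo lcm(136, 11) = 1496: x ≡ 1256 (mod 1496).
  Combine with x ≡ 0 (mod 7); new modulus lcm = 10472.
    Write x = 1256 + 1496·t and substitute into x ≡ 0 (mod 7): 1496·t ≡ 0 − 1256 = -1256 (mod 7).
    Reduce coefficients mod 7: 5·t ≡ 4 (mod 7).
    The inverse of 5 mod 7 is 3 (since 5·3 = 15 = 2·7 + 1), so t ≡ 3·4 = 12 ≡ 5 (mod 7).
    Then x = 1256 + 1496·5 = 8736, valid modulo lcm(1496, 7) = 10472: x ≡ 8736 (mod 10472).
Verify against each original: 8736 mod 8 = 0, 8736 mod 17 = 15, 8736 mod 11 = 2, 8736 mod 7 = 0.

x ≡ 8736 (mod 10472).


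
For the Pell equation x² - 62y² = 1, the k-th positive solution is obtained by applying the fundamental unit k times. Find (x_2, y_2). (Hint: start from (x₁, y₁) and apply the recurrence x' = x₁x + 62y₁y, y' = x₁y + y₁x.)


Step 1: Find the fundamental solution (x₁, y₁) of x² - 62y² = 1.
  Expand √62 as a continued fraction. a₀ = ⌊√62⌋ = 7; iterate m_{k+1} = d_k·a_k − m_k, d_{k+1} = (62 − m_{k+1}²)/d_k, a_{k+1} = ⌊(a₀ + m_{k+1})/d_{k+1}⌋ (starting m₀ = 0, d₀ = 1), with convergents p_k = a_k·p_{k-1} + p_{k-2}, q_k = a_k·q_{k-1} + q_{k-2} (p₋₁ = 1, q₋₁ = 0):
  k = 0: a₀ = 7; p₀/q₀ = 7/1; p₀² − 62·q₀² = 49 − 62 = -13.
  k = 1: m = 7, d = 13, a = ⌊(7 + 7)/13⌋ = 1; p/q = (1·7 + 1)/(1·1 + 0) = 8/1; p² − 62·q² = 64 − 62 = 2.
  k = 2: m = 6, d = 2, a = ⌊(7 + 6)/2⌋ = 6; p/q = (6·8 + 7)/(6·1 + 1) = 55/7; p² − 62·q² = 3025 − 3038 = -13.
  k = 3: m = 6, d = 13, a = ⌊(7 + 6)/13⌋ = 1; p/q = (1·55 + 8)/(1·7 + 1) = 63/8; p² − 62·q² = 3969 − 3968 = 1.
  The first convergent with p² − 62·q² = 1 gives the fundamental solution (x₁, y₁) = (63, 8).
Step 2: Apply the recurrence (x_{n+1}, y_{n+1}) = (x₁x_n + 62y₁y_n, x₁y_n + y₁x_n) repeatedly.
  From (x_1, y_1) = (63, 8): x_2 = 63·63 + 62·8·8 = 7937; y_2 = 63·8 + 8·63 = 1008.
Step 3: Verify x_2² - 62·y_2² = 62995969 - 62995968 = 1 (should be 1). ✓

(x_1, y_1) = (63, 8); (x_2, y_2) = (7937, 1008).


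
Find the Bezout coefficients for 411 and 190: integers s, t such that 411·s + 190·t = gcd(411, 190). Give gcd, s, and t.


Euclidean algorithm on (411, 190) — divide until remainder is 0:
  411 = 2 · 190 + 31
  190 = 6 · 31 + 4
  31 = 7 · 4 + 3
  4 = 1 · 3 + 1
  3 = 3 · 1 + 0
gcd(411, 190) = 1.
Track Bezout coefficients alongside the remainders: start with r₀ = 411 = a·1 + b·0 (s = 1, t = 0) and r₁ = 190 = a·0 + b·1 (s = 0, t = 1); each new remainder r_{k+1} = r_{k-1} − q_k·r_k inherits s_{k+1} = s_{k-1} − q_k·s_k, t_{k+1} = t_{k-1} − q_k·t_k, so r_k = a·s_k + b·t_k at every step:
  q = 2: r = 31, s = 1 − 2·0 = 1, t = 0 − 2·1 = -2  (check: 411·1 + 190·(-2) = 31)
  q = 6: r = 4, s = 0 − 6·1 = -6, t = 1 − 6·(-2) = 13  (check: 411·(-6) + 190·13 = 4)
  q = 7: r = 3, s = 1 − 7·(-6) = 43, t = -2 − 7·13 = -93  (check: 411·43 + 190·(-93) = 3)
  q = 1: r = 1, s = -6 − 1·43 = -49, t = 13 − 1·(-93) = 106  (check: 411·(-49) + 190·106 = 1)
The row with r = 1 (the gcd) gives the Bezout coefficients s = -49, t = 106.
Result: 411 · (-49) + 190 · (106) = 1.

gcd(411, 190) = 1; s = -49, t = 106 (check: 411·(-49) + 190·106 = 1).


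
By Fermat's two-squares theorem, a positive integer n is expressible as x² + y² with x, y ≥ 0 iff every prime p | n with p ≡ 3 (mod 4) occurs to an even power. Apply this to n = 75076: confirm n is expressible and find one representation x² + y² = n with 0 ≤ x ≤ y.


Step 1: Factor n = 75076 = 2^2 · 137^2.
Step 2: Check the mod-4 condition on each prime factor: 2 = 2 (special); 137 ≡ 1 (mod 4), exponent 2.
All primes ≡ 3 (mod 4) appear to even exponent (or don't appear), so by the two-squares theorem n IS expressible as a sum of two squares.
Step 3: Build a representation. Group n = k² · m with k = 2 and m = 137 · 137 = 18769 (a product of primes ≡ 1 (mod 4)); a representation of m scales to one of n via (k·x)² + (k·y)² = k²(x² + y²). Each prime p ≡ 1 (mod 4) is itself a sum of two squares; find a² by testing p − a² for a perfect square:
  137: 137 − 1² = 136, 137 − 2² = 133, 137 − 3² = 128, 137 − 4² = 121 = 11² ⇒ 137 = 4² + 11².
  Combine using the Brahmagupta–Fibonacci identity (a² + b²)(c² + d²) = (ac − bd)² + (ad + bc)² = (ac + bd)² + (ad − bc)²:
  137 · 137 = 18769: from (4² + 11²)(4² + 11²), take (4·4 − 11·11, 4·11 + 11·4) = (16 − 121, 44 + 44) = (-105, 88); dropping signs (only squares matter) gives (105, 88); check 105² + 88² = 11025 + 7744 = 18769 ✓.
  Scale by k = 2: (2·105, 2·88) = (210, 176).
Step 4: Order so x ≤ y and verify: 176² + 210² = 30976 + 44100 = 75076 = n. ✓

n = 75076 = 176² + 210² (one valid representation with x ≤ y).


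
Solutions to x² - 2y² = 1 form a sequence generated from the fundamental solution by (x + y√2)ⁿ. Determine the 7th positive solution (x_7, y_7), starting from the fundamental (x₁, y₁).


Step 1: Find the fundamental solution (x₁, y₁) of x² - 2y² = 1.
  Expand √2 as a continued fraction. a₀ = ⌊√2⌋ = 1; iterate m_{k+1} = d_k·a_k − m_k, d_{k+1} = (2 − m_{k+1}²)/d_k, a_{k+1} = ⌊(a₀ + m_{k+1})/d_{k+1}⌋ (starting m₀ = 0, d₀ = 1), with convergents p_k = a_k·p_{k-1} + p_{k-2}, q_k = a_k·q_{k-1} + q_{k-2} (p₋₁ = 1, q₋₁ = 0):
  k = 0: a₀ = 1; p₀/q₀ = 1/1; p₀² − 2·q₀² = 1 − 2 = -1.
  k = 1: m = 1, d = 1, a = ⌊(1 + 1)/1⌋ = 2; p/q = (2·1 + 1)/(2·1 + 0) = 3/2; p² − 2·q² = 9 − 8 = 1.
  The first convergent with p² − 2·q² = 1 gives the fundamental solution (x₁, y₁) = (3, 2).
Step 2: Apply the recurrence (x_{n+1}, y_{n+1}) = (x₁x_n + 2y₁y_n, x₁y_n + y₁x_n) repeatedly.
  From (x_1, y_1) = (3, 2): x_2 = 3·3 + 2·2·2 = 17; y_2 = 3·2 + 2·3 = 12.
  From (x_2, y_2) = (17, 12): x_3 = 3·17 + 2·2·12 = 99; y_3 = 3·12 + 2·17 = 70.
  From (x_3, y_3) = (99, 70): x_4 = 3·99 + 2·2·70 = 577; y_4 = 3·70 + 2·99 = 408.
  From (x_4, y_4) = (577, 408): x_5 = 3·577 + 2·2·408 = 3363; y_5 = 3·408 + 2·577 = 2378.
  From (x_5, y_5) = (3363, 2378): x_6 = 3·3363 + 2·2·2378 = 19601; y_6 = 3·2378 + 2·3363 = 13860.
  From (x_6, y_6) = (19601, 13860): x_7 = 3·19601 + 2·2·13860 = 114243; y_7 = 3·13860 + 2·19601 = 80782.
Step 3: Verify x_7² - 2·y_7² = 13051463049 - 13051463048 = 1 (should be 1). ✓

(x_1, y_1) = (3, 2); (x_7, y_7) = (114243, 80782).


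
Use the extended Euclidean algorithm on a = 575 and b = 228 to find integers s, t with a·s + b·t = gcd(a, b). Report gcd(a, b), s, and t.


Euclidean algorithm on (575, 228) — divide until remainder is 0:
  575 = 2 · 228 + 119
  228 = 1 · 119 + 109
  119 = 1 · 109 + 10
  109 = 10 · 10 + 9
  10 = 1 · 9 + 1
  9 = 9 · 1 + 0
gcd(575, 228) = 1.
Track Bezout coefficients alongside the remainders: start with r₀ = 575 = a·1 + b·0 (s = 1, t = 0) and r₁ = 228 = a·0 + b·1 (s = 0, t = 1); each new remainder r_{k+1} = r_{k-1} − q_k·r_k inherits s_{k+1} = s_{k-1} − q_k·s_k, t_{k+1} = t_{k-1} − q_k·t_k, so r_k = a·s_k + b·t_k at every step:
  q = 2: r = 119, s = 1 − 2·0 = 1, t = 0 − 2·1 = -2  (check: 575·1 + 228·(-2) = 119)
  q = 1: r = 109, s = 0 − 1·1 = -1, t = 1 − 1·(-2) = 3  (check: 575·(-1) + 228·3 = 109)
  q = 1: r = 10, s = 1 − 1·(-1) = 2, t = -2 − 1·3 = -5  (check: 575·2 + 228·(-5) = 10)
  q = 10: r = 9, s = -1 − 10·2 = -21, t = 3 − 10·(-5) = 53  (check: 575·(-21) + 228·53 = 9)
  q = 1: r = 1, s = 2 − 1·(-21) = 23, t = -5 − 1·53 = -58  (check: 575·23 + 228·(-58) = 1)
The row with r = 1 (the gcd) gives the Bezout coefficients s = 23, t = -58.
Result: 575 · (23) + 228 · (-58) = 1.

gcd(575, 228) = 1; s = 23, t = -58 (check: 575·23 + 228·(-58) = 1).


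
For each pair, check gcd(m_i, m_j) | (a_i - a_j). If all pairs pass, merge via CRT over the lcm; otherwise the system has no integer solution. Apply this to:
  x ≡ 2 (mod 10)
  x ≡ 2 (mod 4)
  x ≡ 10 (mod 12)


Moduli 10, 4, 12 are not pairwise coprime, so CRT works modulo lcm(m_i) when all pairwise compatibility conditions hold.
Pairwise compatibility: gcd(m_i, m_j) must divide a_i - a_j for every pair.
Merge one congruence at a time:
  Start: x ≡ 2 (mod 10).
  Combine with x ≡ 2 (mod 4): gcd(10, 4) = 2; 2 - 2 = 0, which IS divisible by 2, so compatible.
    Write x = 2 + 10·t and substitute into x ≡ 2 (mod 4): 10·t ≡ 2 − 2 = 0 (mod 4).
    Divide the congruence (and modulus) by g = 2: 5·t ≡ 0 (mod 2).
    Reduce coefficients mod 2: 1·t ≡ 0 (mod 2).
    So t ≡ 0 (mod 2).
    Then x = 2 + 10·0 = 2, valid modulo lcm(10, 4) = 20: x ≡ 2 (mod 20).
  Combine with x ≡ 10 (mod 12): gcd(20, 12) = 4; 10 - 2 = 8, which IS divisible by 4, so compatible.
    Write x = 2 + 20·t and substitute into x ≡ 10 (mod 12): 20·t ≡ 10 − 2 = 8 (mod 12).
    Divide the congruence (and modulus) by g = 4: 5·t ≡ 2 (mod 3).
    Reduce coefficients mod 3: 2·t ≡ 2 (mod 3).
    The inverse of 2 mod 3 is 2 (since 2·2 = 4 = 1·3 + 1), so t ≡ 2·2 = 4 ≡ 1 (mod 3).
    Then x = 2 + 20·1 = 22, valid modulo lcm(20, 12) = 60: x ≡ 22 (mod 60).
Verify: 22 mod 10 = 2, 22 mod 4 = 2, 22 mod 12 = 10.

x ≡ 22 (mod 60).


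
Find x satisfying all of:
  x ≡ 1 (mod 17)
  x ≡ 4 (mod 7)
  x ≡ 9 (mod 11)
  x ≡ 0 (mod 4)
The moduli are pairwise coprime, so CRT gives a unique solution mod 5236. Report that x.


Product of moduli M = 17 · 7 · 11 · 4 = 5236.
Merge one congruence at a time:
  Start: x ≡ 1 (mod 17).
  Combine with x ≡ 4 (mod 7); new modulus lcm = 119.
    Write x = 1 + 17·t and substitute into x ≡ 4 (mod 7): 17·t ≡ 4 − 1 = 3 (mod 7).
    Reduce coefficients mod 7: 3·t ≡ 3 (mod 7).
    The inverse of 3 mod 7 is 5 (since 3·5 = 15 = 2·7 + 1), so t ≡ 5·3 = 15 ≡ 1 (mod 7).
    Then x = 1 + 17·1 = 18, valid modulo lcm(17, 7) = 119: x ≡ 18 (mod 119).
  Combine with x ≡ 9 (mod 11); new modulus lcm = 1309.
    Write x = 18 + 119·t and substitute into x ≡ 9 (mod 11): 119·t ≡ 9 − 18 = -9 (mod 11).
    Reduce coefficients mod 11: 9·t ≡ 2 (mod 11).
    The inverse of 9 mod 11 is 5 (since 9·5 = 45 = 4·11 + 1), so t ≡ 5·2 = 10 ≡ 10 (mod 11).
    Then x = 18 + 119·10 = 1208, valid modulo lcm(119, 11) = 1309: x ≡ 1208 (mod 1309).
  Combine with x ≡ 0 (mod 4); new modulus lcm = 5236.
    Write x = 1208 + 1309·t and substitute into x ≡ 0 (mod 4): 1309·t ≡ 0 − 1208 = -1208 (mod 4).
    Reduce coefficients mod 4: 1·t ≡ 0 (mod 4).
    So t ≡ 0 (mod 4).
    Then x = 1208 + 1309·0 = 1208, valid modulo lcm(1309, 4) = 5236: x ≡ 1208 (mod 5236).
Verify against each original: 1208 mod 17 = 1, 1208 mod 7 = 4, 1208 mod 11 = 9, 1208 mod 4 = 0.

x ≡ 1208 (mod 5236).


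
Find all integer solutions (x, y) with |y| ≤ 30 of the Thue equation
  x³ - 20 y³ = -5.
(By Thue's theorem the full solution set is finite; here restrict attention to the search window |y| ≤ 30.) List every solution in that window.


The equation is x³ - 20y³ = -5. For fixed y, x³ = 20·y³ − 5, so a solution requires the RHS to be a perfect cube.
Strategy: iterate y from -30 to 30, compute RHS = 20·y³ − 5, and check whether it is a (positive or negative) perfect cube.
Check small values of y:
  y = 0: RHS = -5 is not a perfect cube.
  y = 1: RHS = 15 is not a perfect cube.
  y = -1: RHS = -25 is not a perfect cube.
  y = 2: RHS = 155 is not a perfect cube.
  y = -2: RHS = -165 is not a perfect cube.
  y = 3: RHS = 535 is not a perfect cube.
  y = -3: RHS = -545 is not a perfect cube.
Continuing the search up to |y| = 30 finds no solutions either.
No (x, y) in the scanned range satisfies the equation.

No integer solutions with |y| ≤ 30.


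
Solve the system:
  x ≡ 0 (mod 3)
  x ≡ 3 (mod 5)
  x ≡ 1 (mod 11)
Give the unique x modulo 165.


Moduli 3, 5, 11 are pairwise coprime; by CRT there is a unique solution modulo M = 3 · 5 · 11 = 165.
Solve pairwise, accumulating the modulus:
  Start with x ≡ 0 (mod 3).
  Combine with x ≡ 3 (mod 5): since gcd(3, 5) = 1, we get a unique residue mod 15.
    Write x = 0 + 3·t and substitute into x ≡ 3 (mod 5): 3·t ≡ 3 − 0 = 3 (mod 5).
    The inverse of 3 mod 5 is 2 (since 3·2 = 6 = 1·5 + 1), so t ≡ 2·3 = 6 ≡ 1 (mod 5).
    Then x = 0 + 3·1 = 3, valid modulo lcm(3, 5) = 15: x ≡ 3 (mod 15).
  Combine with x ≡ 1 (mod 11): since gcd(15, 11) = 1, we get a unique residue mod 165.
    Write x = 3 + 15·t and substitute into x ≡ 1 (mod 11): 15·t ≡ 1 − 3 = -2 (mod 11).
    Reduce coefficients mod 11: 4·t ≡ 9 (mod 11).
    The inverse of 4 mod 11 is 3 (since 4·3 = 12 = 1·11 + 1), so t ≡ 3·9 = 27 ≡ 5 (mod 11).
    Then x = 3 + 15·5 = 78, valid modulo lcm(15, 11) = 165: x ≡ 78 (mod 165).
Verify: 78 mod 3 = 0 ✓, 78 mod 5 = 3 ✓, 78 mod 11 = 1 ✓.

x ≡ 78 (mod 165).


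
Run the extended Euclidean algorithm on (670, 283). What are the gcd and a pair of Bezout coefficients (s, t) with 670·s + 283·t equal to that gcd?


Euclidean algorithm on (670, 283) — divide until remainder is 0:
  670 = 2 · 283 + 104
  283 = 2 · 104 + 75
  104 = 1 · 75 + 29
  75 = 2 · 29 + 17
  29 = 1 · 17 + 12
  17 = 1 · 12 + 5
  12 = 2 · 5 + 2
  5 = 2 · 2 + 1
  2 = 2 · 1 + 0
gcd(670, 283) = 1.
Track Bezout coefficients alongside the remainders: start with r₀ = 670 = a·1 + b·0 (s = 1, t = 0) and r₁ = 283 = a·0 + b·1 (s = 0, t = 1); each new remainder r_{k+1} = r_{k-1} − q_k·r_k inherits s_{k+1} = s_{k-1} − q_k·s_k, t_{k+1} = t_{k-1} − q_k·t_k, so r_k = a·s_k + b·t_k at every step:
  q = 2: r = 104, s = 1 − 2·0 = 1, t = 0 − 2·1 = -2  (check: 670·1 + 283·(-2) = 104)
  q = 2: r = 75, s = 0 − 2·1 = -2, t = 1 − 2·(-2) = 5  (check: 670·(-2) + 283·5 = 75)
  q = 1: r = 29, s = 1 − 1·(-2) = 3, t = -2 − 1·5 = -7  (check: 670·3 + 283·(-7) = 29)
  q = 2: r = 17, s = -2 − 2·3 = -8, t = 5 − 2·(-7) = 19  (check: 670·(-8) + 283·19 = 17)
  q = 1: r = 12, s = 3 − 1·(-8) = 11, t = -7 − 1·19 = -26  (check: 670·11 + 283·(-26) = 12)
  q = 1: r = 5, s = -8 − 1·11 = -19, t = 19 − 1·(-26) = 45  (check: 670·(-19) + 283·45 = 5)
  q = 2: r = 2, s = 11 − 2·(-19) = 49, t = -26 − 2·45 = -116  (check: 670·49 + 283·(-116) = 2)
  q = 2: r = 1, s = -19 − 2·49 = -117, t = 45 − 2·(-116) = 277  (check: 670·(-117) + 283·277 = 1)
The row with r = 1 (the gcd) gives the Bezout coefficients s = -117, t = 277.
Result: 670 · (-117) + 283 · (277) = 1.

gcd(670, 283) = 1; s = -117, t = 277 (check: 670·(-117) + 283·277 = 1).


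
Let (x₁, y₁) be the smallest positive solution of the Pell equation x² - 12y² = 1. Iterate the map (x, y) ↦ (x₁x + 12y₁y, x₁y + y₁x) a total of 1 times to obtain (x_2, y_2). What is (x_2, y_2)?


Step 1: Find the fundamental solution (x₁, y₁) of x² - 12y² = 1.
  Expand √12 as a continued fraction. a₀ = ⌊√12⌋ = 3; iterate m_{k+1} = d_k·a_k − m_k, d_{k+1} = (12 − m_{k+1}²)/d_k, a_{k+1} = ⌊(a₀ + m_{k+1})/d_{k+1}⌋ (starting m₀ = 0, d₀ = 1), with convergents p_k = a_k·p_{k-1} + p_{k-2}, q_k = a_k·q_{k-1} + q_{k-2} (p₋₁ = 1, q₋₁ = 0):
  k = 0: a₀ = 3; p₀/q₀ = 3/1; p₀² − 12·q₀² = 9 − 12 = -3.
  k = 1: m = 3, d = 3, a = ⌊(3 + 3)/3⌋ = 2; p/q = (2·3 + 1)/(2·1 + 0) = 7/2; p² − 12·q² = 49 − 48 = 1.
  The first convergent with p² − 12·q² = 1 gives the fundamental solution (x₁, y₁) = (7, 2).
Step 2: Apply the recurrence (x_{n+1}, y_{n+1}) = (x₁x_n + 12y₁y_n, x₁y_n + y₁x_n) repeatedly.
  From (x_1, y_1) = (7, 2): x_2 = 7·7 + 12·2·2 = 97; y_2 = 7·2 + 2·7 = 28.
Step 3: Verify x_2² - 12·y_2² = 9409 - 9408 = 1 (should be 1). ✓

(x_1, y_1) = (7, 2); (x_2, y_2) = (97, 28).


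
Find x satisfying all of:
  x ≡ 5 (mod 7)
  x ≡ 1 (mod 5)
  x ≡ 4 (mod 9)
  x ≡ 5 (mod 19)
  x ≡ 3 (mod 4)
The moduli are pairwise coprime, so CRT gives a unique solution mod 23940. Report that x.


Product of moduli M = 7 · 5 · 9 · 19 · 4 = 23940.
Merge one congruence at a time:
  Start: x ≡ 5 (mod 7).
  Combine with x ≡ 1 (mod 5); new modulus lcm = 35.
    Write x = 5 + 7·t and substitute into x ≡ 1 (mod 5): 7·t ≡ 1 − 5 = -4 (mod 5).
    Reduce coefficients mod 5: 2·t ≡ 1 (mod 5).
    The inverse of 2 mod 5 is 3 (since 2·3 = 6 = 1·5 + 1), so t ≡ 3·1 = 3 ≡ 3 (mod 5).
    Then x = 5 + 7·3 = 26, valid modulo lcm(7, 5) = 35: x ≡ 26 (mod 35).
  Combine with x ≡ 4 (mod 9); new modulus lcm = 315.
    Write x = 26 + 35·t and substitute into x ≡ 4 (mod 9): 35·t ≡ 4 − 26 = -22 (mod 9).
    Reduce coefficients mod 9: 8·t ≡ 5 (mod 9).
    The inverse of 8 mod 9 is 8 (since 8·8 = 64 = 7·9 + 1), so t ≡ 8·5 = 40 ≡ 4 (mod 9).
    Then x = 26 + 35·4 = 166, valid modulo lcm(35, 9) = 315: x ≡ 166 (mod 315).
  Combine with x ≡ 5 (mod 19); new modulus lcm = 5985.
    Write x = 166 + 315·t and substitute into x ≡ 5 (mod 19): 315·t ≡ 5 − 166 = -161 (mod 19).
    Reduce coefficients mod 19: 11·t ≡ 10 (mod 19).
    The inverse of 11 mod 19 is 7 (since 11·7 = 77 = 4·19 + 1), so t ≡ 7·10 = 70 ≡ 13 (mod 19).
    Then x = 166 + 315·13 = 4261, valid modulo lcm(315, 19) = 5985: x ≡ 4261 (mod 5985).
  Combine with x ≡ 3 (mod 4); new modulus lcm = 23940.
    Write x = 4261 + 5985·t and substitute into x ≡ 3 (mod 4): 5985·t ≡ 3 − 4261 = -4258 (mod 4).
    Reduce coefficients mod 4: 1·t ≡ 2 (mod 4).
    So t ≡ 2 (mod 4).
    Then x = 4261 + 5985·2 = 16231, valid modulo lcm(5985, 4) = 23940: x ≡ 16231 (mod 23940).
Verify against each original: 16231 mod 7 = 5, 16231 mod 5 = 1, 16231 mod 9 = 4, 16231 mod 19 = 5, 16231 mod 4 = 3.

x ≡ 16231 (mod 23940).


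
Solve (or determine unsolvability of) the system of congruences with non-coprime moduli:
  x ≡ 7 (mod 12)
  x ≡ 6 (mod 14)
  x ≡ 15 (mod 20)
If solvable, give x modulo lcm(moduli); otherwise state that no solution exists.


Moduli 12, 14, 20 are not pairwise coprime, so CRT works modulo lcm(m_i) when all pairwise compatibility conditions hold.
Pairwise compatibility: gcd(m_i, m_j) must divide a_i - a_j for every pair.
Merge one congruence at a time:
  Start: x ≡ 7 (mod 12).
  Combine with x ≡ 6 (mod 14): gcd(12, 14) = 2, and 6 - 7 = -1 is NOT divisible by 2.
    ⇒ system is inconsistent (no integer solution).

No solution (the system is inconsistent).


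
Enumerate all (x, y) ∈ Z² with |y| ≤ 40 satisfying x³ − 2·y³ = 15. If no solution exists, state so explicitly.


The equation is x³ - 2y³ = 15. For fixed y, x³ = 2·y³ + 15, so a solution requires the RHS to be a perfect cube.
Strategy: iterate y from -40 to 40, compute RHS = 2·y³ + 15, and check whether it is a (positive or negative) perfect cube.
Check small values of y:
  y = 0: RHS = 15 is not a perfect cube.
  y = 1: RHS = 17 is not a perfect cube.
  y = -1: RHS = 13 is not a perfect cube.
  y = 2: RHS = 31 is not a perfect cube.
  y = -2: RHS = -1 = (-1)³ ⇒ x = -1 works.
  y = 3: RHS = 69 is not a perfect cube.
  y = -3: RHS = -39 is not a perfect cube.
Continuing the search up to |y| = 40 finds no further solutions beyond those listed.
Collected solutions: (-1, -2).

Solutions (with |y| ≤ 40): (-1, -2).


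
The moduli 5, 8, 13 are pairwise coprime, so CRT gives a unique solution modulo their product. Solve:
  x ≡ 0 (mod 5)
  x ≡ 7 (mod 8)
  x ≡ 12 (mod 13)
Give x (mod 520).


Moduli 5, 8, 13 are pairwise coprime; by CRT there is a unique solution modulo M = 5 · 8 · 13 = 520.
Solve pairwise, accumulating the modulus:
  Start with x ≡ 0 (mod 5).
  Combine with x ≡ 7 (mod 8): since gcd(5, 8) = 1, we get a unique residue mod 40.
    Write x = 0 + 5·t and substitute into x ≡ 7 (mod 8): 5·t ≡ 7 − 0 = 7 (mod 8).
    The inverse of 5 mod 8 is 5 (since 5·5 = 25 = 3·8 + 1), so t ≡ 5·7 = 35 ≡ 3 (mod 8).
    Then x = 0 + 5·3 = 15, valid modulo lcm(5, 8) = 40: x ≡ 15 (mod 40).
  Combine with x ≡ 12 (mod 13): since gcd(40, 13) = 1, we get a unique residue mod 520.
    Write x = 15 + 40·t and substitute into x ≡ 12 (mod 13): 40·t ≡ 12 − 15 = -3 (mod 13).
    Reduce coefficients mod 13: 1·t ≡ 10 (mod 13).
    So t ≡ 10 (mod 13).
    Then x = 15 + 40·10 = 415, valid modulo lcm(40, 13) = 520: x ≡ 415 (mod 520).
Verify: 415 mod 5 = 0 ✓, 415 mod 8 = 7 ✓, 415 mod 13 = 12 ✓.

x ≡ 415 (mod 520).


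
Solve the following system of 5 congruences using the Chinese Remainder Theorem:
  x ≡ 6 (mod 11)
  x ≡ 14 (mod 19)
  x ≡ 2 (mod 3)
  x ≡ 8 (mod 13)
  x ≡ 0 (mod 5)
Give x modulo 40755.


Product of moduli M = 11 · 19 · 3 · 13 · 5 = 40755.
Merge one congruence at a time:
  Start: x ≡ 6 (mod 11).
  Combine with x ≡ 14 (mod 19); new modulus lcm = 209.
    Write x = 6 + 11·t and substitute into x ≡ 14 (mod 19): 11·t ≡ 14 − 6 = 8 (mod 19).
    The inverse of 11 mod 19 is 7 (since 11·7 = 77 = 4·19 + 1), so t ≡ 7·8 = 56 ≡ 18 (mod 19).
    Then x = 6 + 11·18 = 204, valid modulo lcm(11, 19) = 209: x ≡ 204 (mod 209).
  Combine with x ≡ 2 (mod 3); new modulus lcm = 627.
    Write x = 204 + 209·t and substitute into x ≡ 2 (mod 3): 209·t ≡ 2 − 204 = -202 (mod 3).
    Reduce coefficients mod 3: 2·t ≡ 2 (mod 3).
    The inverse of 2 mod 3 is 2 (since 2·2 = 4 = 1·3 + 1), so t ≡ 2·2 = 4 ≡ 1 (mod 3).
    Then x = 204 + 209·1 = 413, valid modulo lcm(209, 3) = 627: x ≡ 413 (mod 627).
  Combine with x ≡ 8 (mod 13); new modulus lcm = 8151.
    Write x = 413 + 627·t and substitute into x ≡ 8 (mod 13): 627·t ≡ 8 − 413 = -405 (mod 13).
    Reduce coefficients mod 13: 3·t ≡ 11 (mod 13).
    The inverse of 3 mod 13 is 9 (since 3·9 = 27 = 2·13 + 1), so t ≡ 9·11 = 99 ≡ 8 (mod 13).
    Then x = 413 + 627·8 = 5429, valid modulo lcm(627, 13) = 8151: x ≡ 5429 (mod 8151).
  Combine with x ≡ 0 (mod 5); new modulus lcm = 40755.
    Write x = 5429 + 8151·t and substitute into x ≡ 0 (mod 5): 8151·t ≡ 0 − 5429 = -5429 (mod 5).
    Reduce coefficients mod 5: 1·t ≡ 1 (mod 5).
    So t ≡ 1 (mod 5).
    Then x = 5429 + 8151·1 = 13580, valid modulo lcm(8151, 5) = 40755: x ≡ 13580 (mod 40755).
Verify against each original: 13580 mod 11 = 6, 13580 mod 19 = 14, 13580 mod 3 = 2, 13580 mod 13 = 8, 13580 mod 5 = 0.

x ≡ 13580 (mod 40755).


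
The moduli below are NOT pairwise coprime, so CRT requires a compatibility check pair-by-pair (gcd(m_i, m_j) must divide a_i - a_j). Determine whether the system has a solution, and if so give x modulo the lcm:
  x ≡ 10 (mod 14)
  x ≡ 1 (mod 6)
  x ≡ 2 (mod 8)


Moduli 14, 6, 8 are not pairwise coprime, so CRT works modulo lcm(m_i) when all pairwise compatibility conditions hold.
Pairwise compatibility: gcd(m_i, m_j) must divide a_i - a_j for every pair.
Merge one congruence at a time:
  Start: x ≡ 10 (mod 14).
  Combine with x ≡ 1 (mod 6): gcd(14, 6) = 2, and 1 - 10 = -9 is NOT divisible by 2.
    ⇒ system is inconsistent (no integer solution).

No solution (the system is inconsistent).


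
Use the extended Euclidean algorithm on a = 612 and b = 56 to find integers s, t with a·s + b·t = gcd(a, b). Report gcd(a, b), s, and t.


Euclidean algorithm on (612, 56) — divide until remainder is 0:
  612 = 10 · 56 + 52
  56 = 1 · 52 + 4
  52 = 13 · 4 + 0
gcd(612, 56) = 4.
Track Bezout coefficients alongside the remainders: start with r₀ = 612 = a·1 + b·0 (s = 1, t = 0) and r₁ = 56 = a·0 + b·1 (s = 0, t = 1); each new remainder r_{k+1} = r_{k-1} − q_k·r_k inherits s_{k+1} = s_{k-1} − q_k·s_k, t_{k+1} = t_{k-1} − q_k·t_k, so r_k = a·s_k + b·t_k at every step:
  q = 10: r = 52, s = 1 − 10·0 = 1, t = 0 − 10·1 = -10  (check: 612·1 + 56·(-10) = 52)
  q = 1: r = 4, s = 0 − 1·1 = -1, t = 1 − 1·(-10) = 11  (check: 612·(-1) + 56·11 = 4)
The row with r = 4 (the gcd) gives the Bezout coefficients s = -1, t = 11.
Result: 612 · (-1) + 56 · (11) = 4.

gcd(612, 56) = 4; s = -1, t = 11 (check: 612·(-1) + 56·11 = 4).


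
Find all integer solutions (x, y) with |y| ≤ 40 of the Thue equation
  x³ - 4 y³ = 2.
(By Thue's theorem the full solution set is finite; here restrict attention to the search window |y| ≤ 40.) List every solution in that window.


The equation is x³ - 4y³ = 2. For fixed y, x³ = 4·y³ + 2, so a solution requires the RHS to be a perfect cube.
Strategy: iterate y from -40 to 40, compute RHS = 4·y³ + 2, and check whether it is a (positive or negative) perfect cube.
Check small values of y:
  y = 0: RHS = 2 is not a perfect cube.
  y = 1: RHS = 6 is not a perfect cube.
  y = -1: RHS = -2 is not a perfect cube.
  y = 2: RHS = 34 is not a perfect cube.
  y = -2: RHS = -30 is not a perfect cube.
  y = 3: RHS = 110 is not a perfect cube.
  y = -3: RHS = -106 is not a perfect cube.
Continuing the search up to |y| = 40 finds no solutions either.
No (x, y) in the scanned range satisfies the equation.

No integer solutions with |y| ≤ 40.


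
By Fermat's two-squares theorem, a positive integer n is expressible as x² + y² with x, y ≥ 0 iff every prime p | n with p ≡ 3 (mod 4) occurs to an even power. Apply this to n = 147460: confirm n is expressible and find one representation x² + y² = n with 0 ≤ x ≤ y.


Step 1: Factor n = 147460 = 2^2 · 5 · 73 · 101.
Step 2: Check the mod-4 condition on each prime factor: 2 = 2 (special); 5 ≡ 1 (mod 4), exponent 1; 73 ≡ 1 (mod 4), exponent 1; 101 ≡ 1 (mod 4), exponent 1.
All primes ≡ 3 (mod 4) appear to even exponent (or don't appear), so by the two-squares theorem n IS expressible as a sum of two squares.
Step 3: Build a representation. Group n = k² · m with k = 2 and m = 5 · 73 · 101 = 36865 (a product of primes ≡ 1 (mod 4)); a representation of m scales to one of n via (k·x)² + (k·y)² = k²(x² + y²). Each prime p ≡ 1 (mod 4) is itself a sum of two squares; find a² by testing p − a² for a perfect square:
  5: 5 − 1² = 4 = 2² ⇒ 5 = 1² + 2².
  73: 73 − 1² = 72, 73 − 2² = 69, 73 − 3² = 64 = 8² ⇒ 73 = 3² + 8².
  101: 101 − 1² = 100 = 10² ⇒ 101 = 1² + 10².
  Combine using the Brahmagupta–Fibonacci identity (a² + b²)(c² + d²) = (ac − bd)² + (ad + bc)² = (ac + bd)² + (ad − bc)²:
  5 · 73 = 365: from (1² + 2²)(3² + 8²), take (1·3 − 2·8, 1·8 + 2·3) = (3 − 16, 8 + 6) = (-13, 14); dropping signs (only squares matter) gives (13, 14); check 13² + 14² = 169 + 196 = 365 ✓.
  365 · 101 = 36865: from (13² + 14²)(1² + 10²), take (13·1 − 14·10, 13·10 + 14·1) = (13 − 140, 130 + 14) = (-127, 144); dropping signs (only squares matter) gives (127, 144); check 127² + 144² = 16129 + 20736 = 36865 ✓.
  Scale by k = 2: (2·127, 2·144) = (254, 288).
Step 4: Order so x ≤ y and verify: 254² + 288² = 64516 + 82944 = 147460 = n. ✓

n = 147460 = 254² + 288² (one valid representation with x ≤ y).


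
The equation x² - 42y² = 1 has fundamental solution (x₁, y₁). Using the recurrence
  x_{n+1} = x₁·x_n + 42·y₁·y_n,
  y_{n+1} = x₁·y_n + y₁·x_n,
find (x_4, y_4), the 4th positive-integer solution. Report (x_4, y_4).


Step 1: Find the fundamental solution (x₁, y₁) of x² - 42y² = 1.
  Expand √42 as a continued fraction. a₀ = ⌊√42⌋ = 6; iterate m_{k+1} = d_k·a_k − m_k, d_{k+1} = (42 − m_{k+1}²)/d_k, a_{k+1} = ⌊(a₀ + m_{k+1})/d_{k+1}⌋ (starting m₀ = 0, d₀ = 1), with convergents p_k = a_k·p_{k-1} + p_{k-2}, q_k = a_k·q_{k-1} + q_{k-2} (p₋₁ = 1, q₋₁ = 0):
  k = 0: a₀ = 6; p₀/q₀ = 6/1; p₀² − 42·q₀² = 36 − 42 = -6.
  k = 1: m = 6, d = 6, a = ⌊(6 + 6)/6⌋ = 2; p/q = (2·6 + 1)/(2·1 + 0) = 13/2; p² − 42·q² = 169 − 168 = 1.
  The first convergent with p² − 42·q² = 1 gives the fundamental solution (x₁, y₁) = (13, 2).
Step 2: Apply the recurrence (x_{n+1}, y_{n+1}) = (x₁x_n + 42y₁y_n, x₁y_n + y₁x_n) repeatedly.
  From (x_1, y_1) = (13, 2): x_2 = 13·13 + 42·2·2 = 337; y_2 = 13·2 + 2·13 = 52.
  From (x_2, y_2) = (337, 52): x_3 = 13·337 + 42·2·52 = 8749; y_3 = 13·52 + 2·337 = 1350.
  From (x_3, y_3) = (8749, 1350): x_4 = 13·8749 + 42·2·1350 = 227137; y_4 = 13·1350 + 2·8749 = 35048.
Step 3: Verify x_4² - 42·y_4² = 51591216769 - 51591216768 = 1 (should be 1). ✓

(x_1, y_1) = (13, 2); (x_4, y_4) = (227137, 35048).


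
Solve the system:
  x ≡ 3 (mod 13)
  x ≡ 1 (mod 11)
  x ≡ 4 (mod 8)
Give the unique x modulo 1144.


Moduli 13, 11, 8 are pairwise coprime; by CRT there is a unique solution modulo M = 13 · 11 · 8 = 1144.
Solve pairwise, accumulating the modulus:
  Start with x ≡ 3 (mod 13).
  Combine with x ≡ 1 (mod 11): since gcd(13, 11) = 1, we get a unique residue mod 143.
    Write x = 3 + 13·t and substitute into x ≡ 1 (mod 11): 13·t ≡ 1 − 3 = -2 (mod 11).
    Reduce coefficients mod 11: 2·t ≡ 9 (mod 11).
    The inverse of 2 mod 11 is 6 (since 2·6 = 12 = 1·11 + 1), so t ≡ 6·9 = 54 ≡ 10 (mod 11).
    Then x = 3 + 13·10 = 133, valid modulo lcm(13, 11) = 143: x ≡ 133 (mod 143).
  Combine with x ≡ 4 (mod 8): since gcd(143, 8) = 1, we get a unique residue mod 1144.
    Write x = 133 + 143·t and substitute into x ≡ 4 (mod 8): 143·t ≡ 4 − 133 = -129 (mod 8).
    Reduce coefficients mod 8: 7·t ≡ 7 (mod 8).
    The inverse of 7 mod 8 is 7 (since 7·7 = 49 = 6·8 + 1), so t ≡ 7·7 = 49 ≡ 1 (mod 8).
    Then x = 133 + 143·1 = 276, valid modulo lcm(143, 8) = 1144: x ≡ 276 (mod 1144).
Verify: 276 mod 13 = 3 ✓, 276 mod 11 = 1 ✓, 276 mod 8 = 4 ✓.

x ≡ 276 (mod 1144).


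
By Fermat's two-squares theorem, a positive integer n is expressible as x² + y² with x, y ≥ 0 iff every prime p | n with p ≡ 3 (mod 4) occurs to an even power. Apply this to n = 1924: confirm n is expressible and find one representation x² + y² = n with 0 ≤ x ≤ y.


Step 1: Factor n = 1924 = 2^2 · 13 · 37.
Step 2: Check the mod-4 condition on each prime factor: 2 = 2 (special); 13 ≡ 1 (mod 4), exponent 1; 37 ≡ 1 (mod 4), exponent 1.
All primes ≡ 3 (mod 4) appear to even exponent (or don't appear), so by the two-squares theorem n IS expressible as a sum of two squares.
Step 3: Build a representation. Group n = k² · m with k = 2 and m = 13 · 37 = 481 (a product of primes ≡ 1 (mod 4)); a representation of m scales to one of n via (k·x)² + (k·y)² = k²(x² + y²). Each prime p ≡ 1 (mod 4) is itself a sum of two squares; find a² by testing p − a² for a perfect square:
  13: 13 − 1² = 12, 13 − 2² = 9 = 3² ⇒ 13 = 2² + 3².
  37: 37 − 1² = 36 = 6² ⇒ 37 = 1² + 6².
  Combine using the Brahmagupta–Fibonacci identity (a² + b²)(c² + d²) = (ac − bd)² + (ad + bc)² = (ac + bd)² + (ad − bc)²:
  13 · 37 = 481: from (2² + 3²)(1² + 6²), take (2·1 − 3·6, 2·6 + 3·1) = (2 − 18, 12 + 3) = (-16, 15); dropping signs (only squares matter) gives (16, 15); check 16² + 15² = 256 + 225 = 481 ✓.
  Scale by k = 2: (2·16, 2·15) = (32, 30).
Step 4: Order so x ≤ y and verify: 30² + 32² = 900 + 1024 = 1924 = n. ✓

n = 1924 = 30² + 32² (one valid representation with x ≤ y).


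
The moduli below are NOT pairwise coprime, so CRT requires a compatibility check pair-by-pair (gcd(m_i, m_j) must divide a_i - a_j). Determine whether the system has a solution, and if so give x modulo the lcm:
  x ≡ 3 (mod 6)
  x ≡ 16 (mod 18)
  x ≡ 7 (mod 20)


Moduli 6, 18, 20 are not pairwise coprime, so CRT works modulo lcm(m_i) when all pairwise compatibility conditions hold.
Pairwise compatibility: gcd(m_i, m_j) must divide a_i - a_j for every pair.
Merge one congruence at a time:
  Start: x ≡ 3 (mod 6).
  Combine with x ≡ 16 (mod 18): gcd(6, 18) = 6, and 16 - 3 = 13 is NOT divisible by 6.
    ⇒ system is inconsistent (no integer solution).

No solution (the system is inconsistent).


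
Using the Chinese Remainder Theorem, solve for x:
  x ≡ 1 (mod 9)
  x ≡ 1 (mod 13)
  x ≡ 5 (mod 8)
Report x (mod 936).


Moduli 9, 13, 8 are pairwise coprime; by CRT there is a unique solution modulo M = 9 · 13 · 8 = 936.
Solve pairwise, accumulating the modulus:
  Start with x ≡ 1 (mod 9).
  Combine with x ≡ 1 (mod 13): since gcd(9, 13) = 1, we get a unique residue mod 117.
    Write x = 1 + 9·t and substitute into x ≡ 1 (mod 13): 9·t ≡ 1 − 1 = 0 (mod 13).
    The inverse of 9 mod 13 is 3 (since 9·3 = 27 = 2·13 + 1), so t ≡ 3·0 = 0 ≡ 0 (mod 13).
    Then x = 1 + 9·0 = 1, valid modulo lcm(9, 13) = 117: x ≡ 1 (mod 117).
  Combine with x ≡ 5 (mod 8): since gcd(117, 8) = 1, we get a unique residue mod 936.
    Write x = 1 + 117·t and substitute into x ≡ 5 (mod 8): 117·t ≡ 5 − 1 = 4 (mod 8).
    Reduce coefficients mod 8: 5·t ≡ 4 (mod 8).
    The inverse of 5 mod 8 is 5 (since 5·5 = 25 = 3·8 + 1), so t ≡ 5·4 = 20 ≡ 4 (mod 8).
    Then x = 1 + 117·4 = 469, valid modulo lcm(117, 8) = 936: x ≡ 469 (mod 936).
Verify: 469 mod 9 = 1 ✓, 469 mod 13 = 1 ✓, 469 mod 8 = 5 ✓.

x ≡ 469 (mod 936).


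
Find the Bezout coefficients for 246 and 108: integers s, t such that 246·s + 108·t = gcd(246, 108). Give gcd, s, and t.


Euclidean algorithm on (246, 108) — divide until remainder is 0:
  246 = 2 · 108 + 30
  108 = 3 · 30 + 18
  30 = 1 · 18 + 12
  18 = 1 · 12 + 6
  12 = 2 · 6 + 0
gcd(246, 108) = 6.
Track Bezout coefficients alongside the remainders: start with r₀ = 246 = a·1 + b·0 (s = 1, t = 0) and r₁ = 108 = a·0 + b·1 (s = 0, t = 1); each new remainder r_{k+1} = r_{k-1} − q_k·r_k inherits s_{k+1} = s_{k-1} − q_k·s_k, t_{k+1} = t_{k-1} − q_k·t_k, so r_k = a·s_k + b·t_k at every step:
  q = 2: r = 30, s = 1 − 2·0 = 1, t = 0 − 2·1 = -2  (check: 246·1 + 108·(-2) = 30)
  q = 3: r = 18, s = 0 − 3·1 = -3, t = 1 − 3·(-2) = 7  (check: 246·(-3) + 108·7 = 18)
  q = 1: r = 12, s = 1 − 1·(-3) = 4, t = -2 − 1·7 = -9  (check: 246·4 + 108·(-9) = 12)
  q = 1: r = 6, s = -3 − 1·4 = -7, t = 7 − 1·(-9) = 16  (check: 246·(-7) + 108·16 = 6)
The row with r = 6 (the gcd) gives the Bezout coefficients s = -7, t = 16.
Result: 246 · (-7) + 108 · (16) = 6.

gcd(246, 108) = 6; s = -7, t = 16 (check: 246·(-7) + 108·16 = 6).


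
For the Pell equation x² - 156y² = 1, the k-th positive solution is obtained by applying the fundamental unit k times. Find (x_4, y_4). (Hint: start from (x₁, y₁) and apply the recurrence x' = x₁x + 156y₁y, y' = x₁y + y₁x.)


Step 1: Find the fundamental solution (x₁, y₁) of x² - 156y² = 1.
  Expand √156 as a continued fraction. a₀ = ⌊√156⌋ = 12; iterate m_{k+1} = d_k·a_k − m_k, d_{k+1} = (156 − m_{k+1}²)/d_k, a_{k+1} = ⌊(a₀ + m_{k+1})/d_{k+1}⌋ (starting m₀ = 0, d₀ = 1), with convergents p_k = a_k·p_{k-1} + p_{k-2}, q_k = a_k·q_{k-1} + q_{k-2} (p₋₁ = 1, q₋₁ = 0):
  k = 0: a₀ = 12; p₀/q₀ = 12/1; p₀² − 156·q₀² = 144 − 156 = -12.
  k = 1: m = 12, d = 12, a = ⌊(12 + 12)/12⌋ = 2; p/q = (2·12 + 1)/(2·1 + 0) = 25/2; p² − 156·q² = 625 − 624 = 1.
  The first convergent with p² − 156·q² = 1 gives the fundamental solution (x₁, y₁) = (25, 2).
Step 2: Apply the recurrence (x_{n+1}, y_{n+1}) = (x₁x_n + 156y₁y_n, x₁y_n + y₁x_n) repeatedly.
  From (x_1, y_1) = (25, 2): x_2 = 25·25 + 156·2·2 = 1249; y_2 = 25·2 + 2·25 = 100.
  From (x_2, y_2) = (1249, 100): x_3 = 25·1249 + 156·2·100 = 62425; y_3 = 25·100 + 2·1249 = 4998.
  From (x_3, y_3) = (62425, 4998): x_4 = 25·62425 + 156·2·4998 = 3120001; y_4 = 25·4998 + 2·62425 = 249800.
Step 3: Verify x_4² - 156·y_4² = 9734406240001 - 9734406240000 = 1 (should be 1). ✓

(x_1, y_1) = (25, 2); (x_4, y_4) = (3120001, 249800).


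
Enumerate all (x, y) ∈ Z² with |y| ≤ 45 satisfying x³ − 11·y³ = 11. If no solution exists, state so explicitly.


The equation is x³ - 11y³ = 11. For fixed y, x³ = 11·y³ + 11, so a solution requires the RHS to be a perfect cube.
Strategy: iterate y from -45 to 45, compute RHS = 11·y³ + 11, and check whether it is a (positive or negative) perfect cube.
Check small values of y:
  y = 0: RHS = 11 is not a perfect cube.
  y = 1: RHS = 22 is not a perfect cube.
  y = -1: RHS = 0 = (0)³ ⇒ x = 0 works.
  y = 2: RHS = 99 is not a perfect cube.
  y = -2: RHS = -77 is not a perfect cube.
  y = 3: RHS = 308 is not a perfect cube.
  y = -3: RHS = -286 is not a perfect cube.
Continuing the search up to |y| = 45 finds no further solutions beyond those listed.
Collected solutions: (0, -1).

Solutions (with |y| ≤ 45): (0, -1).


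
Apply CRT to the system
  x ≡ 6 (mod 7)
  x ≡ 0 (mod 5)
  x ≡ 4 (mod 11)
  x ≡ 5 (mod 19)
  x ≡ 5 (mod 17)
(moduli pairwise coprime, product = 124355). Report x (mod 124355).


Product of moduli M = 7 · 5 · 11 · 19 · 17 = 124355.
Merge one congruence at a time:
  Start: x ≡ 6 (mod 7).
  Combine with x ≡ 0 (mod 5); new modulus lcm = 35.
    Write x = 6 + 7·t and substitute into x ≡ 0 (mod 5): 7·t ≡ 0 − 6 = -6 (mod 5).
    Reduce coefficients mod 5: 2·t ≡ 4 (mod 5).
    The inverse of 2 mod 5 is 3 (since 2·3 = 6 = 1·5 + 1), so t ≡ 3·4 = 12 ≡ 2 (mod 5).
    Then x = 6 + 7·2 = 20, valid modulo lcm(7, 5) = 35: x ≡ 20 (mod 35).
  Combine with x ≡ 4 (mod 11); new modulus lcm = 385.
    Write x = 20 + 35·t and substitute into x ≡ 4 (mod 11): 35·t ≡ 4 − 20 = -16 (mod 11).
    Reduce coefficients mod 11: 2·t ≡ 6 (mod 11).
    The inverse of 2 mod 11 is 6 (since 2·6 = 12 = 1·11 + 1), so t ≡ 6·6 = 36 ≡ 3 (mod 11).
    Then x = 20 + 35·3 = 125, valid modulo lcm(35, 11) = 385: x ≡ 125 (mod 385).
  Combine with x ≡ 5 (mod 19); new modulus lcm = 7315.
    Write x = 125 + 385·t and substitute into x ≡ 5 (mod 19): 385·t ≡ 5 − 125 = -120 (mod 19).
    Reduce coefficients mod 19: 5·t ≡ 13 (mod 19).
    The inverse of 5 mod 19 is 4 (since 5·4 = 20 = 1·19 + 1), so t ≡ 4·13 = 52 ≡ 14 (mod 19).
    Then x = 125 + 385·14 = 5515, valid modulo lcm(385, 19) = 7315: x ≡ 5515 (mod 7315).
  Combine with x ≡ 5 (mod 17); new modulus lcm = 124355.
    Write x = 5515 + 7315·t and substitute into x ≡ 5 (mod 17): 7315·t ≡ 5 − 5515 = -5510 (mod 17).
    Reduce coefficients mod 17: 5·t ≡ 15 (mod 17).
    The inverse of 5 mod 17 is 7 (since 5·7 = 35 = 2·17 + 1), so t ≡ 7·15 = 105 ≡ 3 (mod 17).
    Then x = 5515 + 7315·3 = 27460, valid modulo lcm(7315, 17) = 124355: x ≡ 27460 (mod 124355).
Verify against each original: 27460 mod 7 = 6, 27460 mod 5 = 0, 27460 mod 11 = 4, 27460 mod 19 = 5, 27460 mod 17 = 5.

x ≡ 27460 (mod 124355).


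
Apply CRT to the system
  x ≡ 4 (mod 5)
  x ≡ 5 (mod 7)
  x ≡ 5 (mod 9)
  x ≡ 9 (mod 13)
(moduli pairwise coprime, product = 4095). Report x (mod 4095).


Product of moduli M = 5 · 7 · 9 · 13 = 4095.
Merge one congruence at a time:
  Start: x ≡ 4 (mod 5).
  Combine with x ≡ 5 (mod 7); new modulus lcm = 35.
    Write x = 4 + 5·t and substitute into x ≡ 5 (mod 7): 5·t ≡ 5 − 4 = 1 (mod 7).
    The inverse of 5 mod 7 is 3 (since 5·3 = 15 = 2·7 + 1), so t ≡ 3·1 = 3 ≡ 3 (mod 7).
    Then x = 4 + 5·3 = 19, valid modulo lcm(5, 7) = 35: x ≡ 19 (mod 35).
  Combine with x ≡ 5 (mod 9); new modulus lcm = 315.
    Write x = 19 + 35·t and substitute into x ≡ 5 (mod 9): 35·t ≡ 5 − 19 = -14 (mod 9).
    Reduce coefficients mod 9: 8·t ≡ 4 (mod 9).
    The inverse of 8 mod 9 is 8 (since 8·8 = 64 = 7·9 + 1), so t ≡ 8·4 = 32 ≡ 5 (mod 9).
    Then x = 19 + 35·5 = 194, valid modulo lcm(35, 9) = 315: x ≡ 194 (mod 315).
  Combine with x ≡ 9 (mod 13); new modulus lcm = 4095.
    Write x = 194 + 315·t and substitute into x ≡ 9 (mod 13): 315·t ≡ 9 − 194 = -185 (mod 13).
    Reduce coefficients mod 13: 3·t ≡ 10 (mod 13).
    The inverse of 3 mod 13 is 9 (since 3·9 = 27 = 2·13 + 1), so t ≡ 9·10 = 90 ≡ 12 (mod 13).
    Then x = 194 + 315·12 = 3974, valid modulo lcm(315, 13) = 4095: x ≡ 3974 (mod 4095).
Verify against each original: 3974 mod 5 = 4, 3974 mod 7 = 5, 3974 mod 9 = 5, 3974 mod 13 = 9.

x ≡ 3974 (mod 4095).
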